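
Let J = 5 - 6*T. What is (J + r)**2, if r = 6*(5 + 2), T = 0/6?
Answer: 2209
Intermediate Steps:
T = 0 (T = 0*(1/6) = 0)
r = 42 (r = 6*7 = 42)
J = 5 (J = 5 - 6*0 = 5 + 0 = 5)
(J + r)**2 = (5 + 42)**2 = 47**2 = 2209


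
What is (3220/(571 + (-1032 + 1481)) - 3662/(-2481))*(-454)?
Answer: -88712054/42177 ≈ -2103.3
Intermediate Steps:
(3220/(571 + (-1032 + 1481)) - 3662/(-2481))*(-454) = (3220/(571 + 449) - 3662*(-1/2481))*(-454) = (3220/1020 + 3662/2481)*(-454) = (3220*(1/1020) + 3662/2481)*(-454) = (161/51 + 3662/2481)*(-454) = (195401/42177)*(-454) = -88712054/42177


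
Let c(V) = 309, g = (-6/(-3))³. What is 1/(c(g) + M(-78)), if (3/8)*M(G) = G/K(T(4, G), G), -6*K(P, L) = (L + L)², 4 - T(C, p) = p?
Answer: 39/12053 ≈ 0.0032357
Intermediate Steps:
T(C, p) = 4 - p
g = 8 (g = (-6*(-⅓))³ = 2³ = 8)
K(P, L) = -2*L²/3 (K(P, L) = -(L + L)²/6 = -4*L²/6 = -2*L²/3)
M(G) = -4/G (M(G) = 8*(G/((-2*G²/3)))/3 = 8*(G*(-3/(2*G²)))/3 = 8*(-3/(2*G))/3 = -4/G)
1/(c(g) + M(-78)) = 1/(309 - 4/(-78)) = 1/(309 - 4*(-1/78)) = 1/(309 + 2/39) = 1/(12053/39) = 39/12053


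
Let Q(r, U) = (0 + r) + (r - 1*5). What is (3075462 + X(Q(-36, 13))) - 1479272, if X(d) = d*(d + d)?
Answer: 1608048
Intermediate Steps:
Q(r, U) = -5 + 2*r (Q(r, U) = r + (r - 5) = r + (-5 + r) = -5 + 2*r)
X(d) = 2*d² (X(d) = d*(2*d) = 2*d²)
(3075462 + X(Q(-36, 13))) - 1479272 = (3075462 + 2*(-5 + 2*(-36))²) - 1479272 = (3075462 + 2*(-5 - 72)²) - 1479272 = (3075462 + 2*(-77)²) - 1479272 = (3075462 + 2*5929) - 1479272 = (3075462 + 11858) - 1479272 = 3087320 - 1479272 = 1608048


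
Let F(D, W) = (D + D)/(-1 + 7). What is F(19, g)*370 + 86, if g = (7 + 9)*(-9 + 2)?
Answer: 7288/3 ≈ 2429.3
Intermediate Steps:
g = -112 (g = 16*(-7) = -112)
F(D, W) = D/3 (F(D, W) = (2*D)/6 = (2*D)*(1/6) = D/3)
F(19, g)*370 + 86 = ((1/3)*19)*370 + 86 = (19/3)*370 + 86 = 7030/3 + 86 = 7288/3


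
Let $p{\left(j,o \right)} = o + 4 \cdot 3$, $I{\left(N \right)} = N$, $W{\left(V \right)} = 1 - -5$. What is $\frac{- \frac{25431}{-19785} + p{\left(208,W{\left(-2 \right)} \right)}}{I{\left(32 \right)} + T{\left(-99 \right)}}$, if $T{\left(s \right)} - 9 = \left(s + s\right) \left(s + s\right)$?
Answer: $\frac{127187}{258820775} \approx 0.00049141$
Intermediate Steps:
$W{\left(V \right)} = 6$ ($W{\left(V \right)} = 1 + 5 = 6$)
$T{\left(s \right)} = 9 + 4 s^{2}$ ($T{\left(s \right)} = 9 + \left(s + s\right) \left(s + s\right) = 9 + 2 s 2 s = 9 + 4 s^{2}$)
$p{\left(j,o \right)} = 12 + o$ ($p{\left(j,o \right)} = o + 12 = 12 + o$)
$\frac{- \frac{25431}{-19785} + p{\left(208,W{\left(-2 \right)} \right)}}{I{\left(32 \right)} + T{\left(-99 \right)}} = \frac{- \frac{25431}{-19785} + \left(12 + 6\right)}{32 + \left(9 + 4 \left(-99\right)^{2}\right)} = \frac{\left(-25431\right) \left(- \frac{1}{19785}\right) + 18}{32 + \left(9 + 4 \cdot 9801\right)} = \frac{\frac{8477}{6595} + 18}{32 + \left(9 + 39204\right)} = \frac{127187}{6595 \left(32 + 39213\right)} = \frac{127187}{6595 \cdot 39245} = \frac{127187}{6595} \cdot \frac{1}{39245} = \frac{127187}{258820775}$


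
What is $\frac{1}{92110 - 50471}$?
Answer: $\frac{1}{41639} \approx 2.4016 \cdot 10^{-5}$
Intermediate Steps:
$\frac{1}{92110 - 50471} = \frac{1}{41639}$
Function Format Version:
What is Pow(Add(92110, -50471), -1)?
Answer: Rational(1, 41639) ≈ 2.4016e-5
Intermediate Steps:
Pow(Add(92110, -50471), -1) = Pow(41639, -1) = Rational(1, 41639)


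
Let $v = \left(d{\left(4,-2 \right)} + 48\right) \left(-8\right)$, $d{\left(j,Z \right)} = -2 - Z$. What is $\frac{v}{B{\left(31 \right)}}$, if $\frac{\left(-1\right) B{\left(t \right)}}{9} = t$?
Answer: $\frac{128}{93} \approx 1.3763$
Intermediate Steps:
$B{\left(t \right)} = - 9 t$
$v = -384$ ($v = \left(\left(-2 - -2\right) + 48\right) \left(-8\right) = \left(\left(-2 + 2\right) + 48\right) \left(-8\right) = \left(0 + 48\right) \left(-8\right) = 48 \left(-8\right) = -384$)
$\frac{v}{B{\left(31 \right)}} = - \frac{384}{\left(-9\right) 31} = - \frac{384}{-279} = \left(-384\right) \left(- \frac{1}{279}\right) = \frac{128}{93}$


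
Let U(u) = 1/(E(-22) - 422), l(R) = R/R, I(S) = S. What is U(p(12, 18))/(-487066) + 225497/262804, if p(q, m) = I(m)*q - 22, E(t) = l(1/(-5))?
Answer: 23119619670723/26944608989972 ≈ 0.85804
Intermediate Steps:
l(R) = 1
E(t) = 1
p(q, m) = -22 + m*q (p(q, m) = m*q - 22 = -22 + m*q)
U(u) = -1/421 (U(u) = 1/(1 - 422) = 1/(-421) = -1/421)
U(p(12, 18))/(-487066) + 225497/262804 = -1/421/(-487066) + 225497/262804 = -1/421*(-1/487066) + 225497*(1/262804) = 1/205054786 + 225497/262804 = 23119619670723/26944608989972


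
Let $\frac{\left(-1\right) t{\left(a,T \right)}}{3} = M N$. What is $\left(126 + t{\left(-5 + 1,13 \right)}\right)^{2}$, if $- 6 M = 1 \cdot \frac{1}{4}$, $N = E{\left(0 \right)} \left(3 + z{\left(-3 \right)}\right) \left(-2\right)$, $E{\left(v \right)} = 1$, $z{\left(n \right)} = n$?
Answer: $15876$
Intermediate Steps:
$N = 0$ ($N = 1 \left(3 - 3\right) \left(-2\right) = 1 \cdot 0 \left(-2\right) = 1 \cdot 0 = 0$)
$M = - \frac{1}{24}$ ($M = - \frac{1 \cdot \frac{1}{4}}{6} = \left(- \frac{1}{6}\right) \frac{1}{4} = - \frac{1}{24} \approx -0.041667$)
$t{\left(a,T \right)} = 0$ ($t{\left(a,T \right)} = - 3 \left(\left(- \frac{1}{24}\right) 0\right) = \left(-3\right) 0 = 0$)
$\left(126 + t{\left(-5 + 1,13 \right)}\right)^{2} = \left(126 + 0\right)^{2} = 126^{2} = 15876$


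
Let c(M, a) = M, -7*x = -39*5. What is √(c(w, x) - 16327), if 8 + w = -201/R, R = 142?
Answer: I*√329407482/142 ≈ 127.81*I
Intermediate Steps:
x = 195/7 (x = -(-39)*5/7 = -⅐*(-195) = 195/7 ≈ 27.857)
w = -1337/142 (w = -8 - 201/142 = -1337/142 ≈ -9.4155)
√(c(w, x) - 16327) = √(-1337/142 - 16327) = √(-2319771/142) = I*√329407482/142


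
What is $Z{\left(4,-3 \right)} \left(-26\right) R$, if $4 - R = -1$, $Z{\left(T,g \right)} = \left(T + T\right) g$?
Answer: $3120$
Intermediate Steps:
$Z{\left(T,g \right)} = 2 T g$
$R = 5$ ($R = 4 - -1 = 4 + 1 = 5$)
$Z{\left(4,-3 \right)} \left(-26\right) R = 2 \cdot 4 \left(-3\right) \left(-26\right) 5 = \left(-24\right) \left(-26\right) 5 = 624 \cdot 5 = 3120$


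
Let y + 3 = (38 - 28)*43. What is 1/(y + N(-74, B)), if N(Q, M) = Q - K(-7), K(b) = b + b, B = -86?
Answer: 1/367 ≈ 0.0027248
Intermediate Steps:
K(b) = 2*b
N(Q, M) = 14 + Q (N(Q, M) = Q - 2*(-7) = Q - 1*(-14) = Q + 14 = 14 + Q)
y = 427 (y = -3 + (38 - 28)*43 = -3 + 10*43 = -3 + 430 = 427)
1/(y + N(-74, B)) = 1/(427 + (14 - 74)) = 1/(427 - 60) = 1/367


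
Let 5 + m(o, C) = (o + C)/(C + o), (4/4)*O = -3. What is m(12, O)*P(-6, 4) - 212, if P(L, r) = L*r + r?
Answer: -132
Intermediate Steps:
O = -3
m(o, C) = -4 (m(o, C) = -5 + (o + C)/(C + o) = -5 + (C + o)/(C + o) = -5 + 1 = -4)
P(L, r) = r + L*r
m(12, O)*P(-6, 4) - 212 = -16*(1 - 6) - 212 = -16*(-5) - 212 = -4*(-20) - 212 = 80 - 212 = -132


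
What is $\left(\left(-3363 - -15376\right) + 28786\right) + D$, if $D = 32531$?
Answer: $73330$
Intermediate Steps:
$\left(\left(-3363 - -15376\right) + 28786\right) + D = \left(\left(-3363 - -15376\right) + 28786\right) + 32531 = \left(\left(-3363 + 15376\right) + 28786\right) + 32531 = \left(12013 + 28786\right) + 32531 = 40799 + 32531 = 73330$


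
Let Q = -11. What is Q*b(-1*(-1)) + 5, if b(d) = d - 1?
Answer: 5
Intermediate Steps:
b(d) = -1 + d
Q*b(-1*(-1)) + 5 = -11*(-1 - 1*(-1)) + 5 = -11*(-1 + 1) + 5 = -11*0 + 5 = 0 + 5 = 5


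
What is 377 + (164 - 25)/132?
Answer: 49903/132 ≈ 378.05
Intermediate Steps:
377 + (164 - 25)/132 = 377 + 139*(1/132) = 377 + 139/132 = 49903/132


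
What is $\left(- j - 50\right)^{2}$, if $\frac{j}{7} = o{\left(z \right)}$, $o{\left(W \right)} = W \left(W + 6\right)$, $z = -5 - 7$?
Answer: $306916$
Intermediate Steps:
$z = -12$ ($z = -5 - 7 = -12$)
$o{\left(W \right)} = W \left(6 + W\right)$
$j = 504$ ($j = 7 \left(- 12 \left(6 - 12\right)\right) = 7 \left(\left(-12\right) \left(-6\right)\right) = 7 \cdot 72 = 504$)
$\left(- j - 50\right)^{2} = \left(\left(-1\right) 504 - 50\right)^{2} = \left(-504 - 50\right)^{2} = \left(-554\right)^{2} = 306916$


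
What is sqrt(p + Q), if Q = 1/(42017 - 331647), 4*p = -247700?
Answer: I*sqrt(5194611872822130)/289630 ≈ 248.85*I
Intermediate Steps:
p = -61925 (p = (1/4)*(-247700) = -61925)
Q = -1/289630 (Q = 1/(-289630) = -1/289630 ≈ -3.4527e-6)
sqrt(p + Q) = sqrt(-61925 - 1/289630) = sqrt(-17935337751/289630) = I*sqrt(5194611872822130)/289630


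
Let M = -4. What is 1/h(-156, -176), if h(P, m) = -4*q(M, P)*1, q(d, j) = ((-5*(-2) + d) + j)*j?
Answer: -1/93600 ≈ -1.0684e-5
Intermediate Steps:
q(d, j) = j*(10 + d + j) (q(d, j) = ((10 + d) + j)*j = (10 + d + j)*j = j*(10 + d + j))
h(P, m) = -4*P*(6 + P) (h(P, m) = -4*P*(10 - 4 + P)*1 = -4*P*(6 + P)*1 = -4*P*(6 + P))
1/h(-156, -176) = 1/(-4*(-156)*(6 - 156)) = 1/(-4*(-156)*(-150)) = 1/(-93600) = -1/93600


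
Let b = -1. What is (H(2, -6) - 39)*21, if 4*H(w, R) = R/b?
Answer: -1575/2 ≈ -787.50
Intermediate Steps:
H(w, R) = -R/4 (H(w, R) = (R/(-1))/4 = (R*(-1))/4 = (-R)/4 = -R/4)
(H(2, -6) - 39)*21 = (-¼*(-6) - 39)*21 = (3/2 - 39)*21 = -75/2*21 = -1575/2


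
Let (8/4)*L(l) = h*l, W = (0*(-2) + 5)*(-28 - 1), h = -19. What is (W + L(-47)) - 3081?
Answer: -5559/2 ≈ -2779.5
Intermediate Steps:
W = -145 (W = (0 + 5)*(-29) = 5*(-29) = -145)
L(l) = -19*l/2 (L(l) = (-19*l)/2 = -19*l/2)
(W + L(-47)) - 3081 = (-145 - 19/2*(-47)) - 3081 = (-145 + 893/2) - 3081 = 603/2 - 3081 = -5559/2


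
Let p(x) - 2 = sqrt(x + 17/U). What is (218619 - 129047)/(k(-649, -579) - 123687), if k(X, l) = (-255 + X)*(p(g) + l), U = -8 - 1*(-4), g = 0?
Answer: 5091797116/22620656487 + 5783792*I*sqrt(17)/22620656487 ≈ 0.2251 + 0.0010542*I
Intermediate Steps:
U = -4 (U = -8 + 4 = -4)
p(x) = 2 + sqrt(-17/4 + x) (p(x) = 2 + sqrt(x + 17/(-4)) = 2 + sqrt(x + 17*(-1/4)) = 2 + sqrt(x - 17/4) = 2 + sqrt(-17/4 + x))
k(X, l) = (-255 + X)*(2 + l + I*sqrt(17)/2) (k(X, l) = (-255 + X)*((2 + sqrt(-17 + 4*0)/2) + l) = (-255 + X)*((2 + sqrt(-17 + 0)/2) + l) = (-255 + X)*((2 + sqrt(-17)/2) + l) = (-255 + X)*((2 + (I*sqrt(17))/2) + l) = (-255 + X)*((2 + I*sqrt(17)/2) + l) = (-255 + X)*(2 + l + I*sqrt(17)/2))
(218619 - 129047)/(k(-649, -579) - 123687) = (218619 - 129047)/((-510 - 255*(-579) - 649*(-579) + (1/2)*(-649)*(4 + I*sqrt(17)) - 255*I*sqrt(17)/2) - 123687) = 89572/((-510 + 147645 + 375771 + (-1298 - 649*I*sqrt(17)/2) - 255*I*sqrt(17)/2) - 123687) = 89572/((521608 - 452*I*sqrt(17)) - 123687) = 89572/(397921 - 452*I*sqrt(17))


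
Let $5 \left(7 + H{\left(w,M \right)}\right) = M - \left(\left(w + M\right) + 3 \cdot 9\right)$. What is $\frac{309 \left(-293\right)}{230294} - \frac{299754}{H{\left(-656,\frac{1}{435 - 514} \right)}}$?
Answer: $- \frac{6392805877}{2533234} \approx -2523.6$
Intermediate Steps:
$H{\left(w,M \right)} = - \frac{62}{5} - \frac{w}{5}$ ($H{\left(w,M \right)} = -7 + \frac{M - \left(\left(w + M\right) + 3 \cdot 9\right)}{5} = -7 + \frac{M - \left(\left(M + w\right) + 27\right)}{5} = -7 + \frac{M - \left(27 + M + w\right)}{5} = -7 + \frac{-27 - w}{5} = -7 - \left(\frac{27}{5} + \frac{w}{5}\right) = - \frac{62}{5} - \frac{w}{5}$)
$\frac{309 \left(-293\right)}{230294} - \frac{299754}{H{\left(-656,\frac{1}{435 - 514} \right)}} = \frac{309 \left(-293\right)}{230294} - \frac{299754}{- \frac{62}{5} - - \frac{656}{5}} = \left(-90537\right) \frac{1}{230294} - \frac{299754}{- \frac{62}{5} + \frac{656}{5}} = - \frac{90537}{230294} - \frac{299754}{\frac{594}{5}} = - \frac{90537}{230294} - \frac{27755}{11} = - \frac{6392805877}{2533234}$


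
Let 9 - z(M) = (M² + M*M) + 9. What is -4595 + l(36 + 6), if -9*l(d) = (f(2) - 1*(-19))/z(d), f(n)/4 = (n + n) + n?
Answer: -145900397/31752 ≈ -4595.0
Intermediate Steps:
z(M) = -2*M² (z(M) = 9 - ((M² + M*M) + 9) = 9 - ((M² + M²) + 9) = 9 - (2*M² + 9) = 9 - (9 + 2*M²) = 9 + (-9 - 2*M²) = -2*M²)
f(n) = 12*n (f(n) = 4*((n + n) + n) = 4*(2*n + n) = 4*(3*n) = 12*n)
l(d) = 43/(18*d²) (l(d) = -(12*2 - 1*(-19))/(9*((-2*d²))) = -(24 + 19)*(-1/(2*d²))/9 = -43*(-1/(2*d²))/9 = -(-43)/(18*d²) = 43/(18*d²))
-4595 + l(36 + 6) = -4595 + 43/(18*(36 + 6)²) = -4595 + (43/18)/42² = -4595 + (43/18)*(1/1764) = -4595 + 43/31752 = -145900397/31752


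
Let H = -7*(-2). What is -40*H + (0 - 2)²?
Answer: -556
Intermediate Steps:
H = 14
-40*H + (0 - 2)² = -40*14 + (0 - 2)² = -560 + (-2)² = -560 + 4 = -556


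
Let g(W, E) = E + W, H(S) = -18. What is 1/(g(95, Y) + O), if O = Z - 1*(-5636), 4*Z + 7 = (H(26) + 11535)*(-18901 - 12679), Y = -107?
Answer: -4/363684371 ≈ -1.0999e-8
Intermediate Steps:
Z = -363706867/4 (Z = -7/4 + ((-18 + 11535)*(-18901 - 12679))/4 = -7/4 + (11517*(-31580))/4 = -7/4 + (1/4)*(-363706860) = -7/4 - 90926715 = -363706867/4 ≈ -9.0927e+7)
O = -363684323/4 (O = -363706867/4 - 1*(-5636) = -363706867/4 + 5636 = -363684323/4 ≈ -9.0921e+7)
1/(g(95, Y) + O) = 1/((-107 + 95) - 363684323/4) = 1/(-12 - 363684323/4) = 1/(-363684371/4) = -4/363684371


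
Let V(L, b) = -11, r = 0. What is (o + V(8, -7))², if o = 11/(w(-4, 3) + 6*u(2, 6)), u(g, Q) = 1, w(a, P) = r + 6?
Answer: 14641/144 ≈ 101.67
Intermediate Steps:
w(a, P) = 6 (w(a, P) = 0 + 6 = 6)
o = 11/12 (o = 11/(6 + 6*1) = 11/(6 + 6) = 11/12 ≈ 0.91667)
(o + V(8, -7))² = (11/12 - 11)² = (-121/12)² = 14641/144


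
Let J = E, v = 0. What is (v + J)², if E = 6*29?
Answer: 30276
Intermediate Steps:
E = 174
J = 174
(v + J)² = (0 + 174)² = 174² = 30276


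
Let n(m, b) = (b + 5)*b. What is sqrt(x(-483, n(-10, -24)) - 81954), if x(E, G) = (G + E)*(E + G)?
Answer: 285*I ≈ 285.0*I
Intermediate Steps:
n(m, b) = b*(5 + b) (n(m, b) = (5 + b)*b = b*(5 + b))
x(E, G) = (E + G)**2 (x(E, G) = (E + G)*(E + G) = (E + G)**2)
sqrt(x(-483, n(-10, -24)) - 81954) = sqrt((-483 - 24*(5 - 24))**2 - 81954) = sqrt((-483 - 24*(-19))**2 - 81954) = sqrt((-483 + 456)**2 - 81954) = sqrt((-27)**2 - 81954) = sqrt(729 - 81954) = sqrt(-81225) = 285*I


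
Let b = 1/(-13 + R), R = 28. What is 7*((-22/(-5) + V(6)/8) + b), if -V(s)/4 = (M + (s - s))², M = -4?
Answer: -371/15 ≈ -24.733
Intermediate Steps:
b = 1/15 (b = 1/(-13 + 28) = 1/15 ≈ 0.066667)
V(s) = -64 (V(s) = -4*(-4 + (s - s))² = -4*(-4 + 0)² = -4*(-4)² = -4*16 = -64)
7*((-22/(-5) + V(6)/8) + b) = 7*((-22/(-5) - 64/8) + 1/15) = 7*((-22*(-⅕) - 64*⅛) + 1/15) = 7*((22/5 - 8) + 1/15) = 7*(-18/5 + 1/15) = 7*(-53/15) = -371/15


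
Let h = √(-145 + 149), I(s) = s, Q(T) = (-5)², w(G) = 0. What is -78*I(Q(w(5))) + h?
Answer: -1948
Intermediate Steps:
Q(T) = 25
h = 2 (h = √4 = 2)
-78*I(Q(w(5))) + h = -78*25 + 2 = -1950 + 2 = -1948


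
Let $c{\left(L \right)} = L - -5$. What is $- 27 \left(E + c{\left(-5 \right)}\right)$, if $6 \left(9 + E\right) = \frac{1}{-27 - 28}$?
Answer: $\frac{26739}{110} \approx 243.08$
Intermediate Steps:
$E = - \frac{2971}{330}$ ($E = -9 + \frac{1}{6 \left(-27 - 28\right)} = -9 + \frac{1}{6 \left(-55\right)} = -9 + \frac{1}{6} \left(- \frac{1}{55}\right) = -9 - \frac{1}{330} = - \frac{2971}{330} \approx -9.003$)
$c{\left(L \right)} = 5 + L$ ($c{\left(L \right)} = L + 5 = 5 + L$)
$- 27 \left(E + c{\left(-5 \right)}\right) = - 27 \left(- \frac{2971}{330} + \left(5 - 5\right)\right) = - 27 \left(- \frac{2971}{330} + 0\right) = \left(-27\right) \left(- \frac{2971}{330}\right) = \frac{26739}{110}$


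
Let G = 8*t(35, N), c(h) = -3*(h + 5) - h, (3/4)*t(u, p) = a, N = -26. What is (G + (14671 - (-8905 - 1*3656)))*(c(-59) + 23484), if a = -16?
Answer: 1924466720/3 ≈ 6.4149e+8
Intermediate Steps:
t(u, p) = -64/3 (t(u, p) = (4/3)*(-16) = -64/3)
c(h) = -15 - 4*h (c(h) = -3*(5 + h) - h = (-15 - 3*h) - h = -15 - 4*h)
G = -512/3 (G = 8*(-64/3) = -512/3 ≈ -170.67)
(G + (14671 - (-8905 - 1*3656)))*(c(-59) + 23484) = (-512/3 + (14671 - (-8905 - 1*3656)))*((-15 - 4*(-59)) + 23484) = (-512/3 + (14671 - (-8905 - 3656)))*((-15 + 236) + 23484) = (-512/3 + (14671 - 1*(-12561)))*(221 + 23484) = (-512/3 + (14671 + 12561))*23705 = (-512/3 + 27232)*23705 = (81184/3)*23705 = 1924466720/3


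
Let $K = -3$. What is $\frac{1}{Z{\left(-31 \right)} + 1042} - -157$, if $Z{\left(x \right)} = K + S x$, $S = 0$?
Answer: $\frac{163124}{1039} \approx 157.0$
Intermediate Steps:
$Z{\left(x \right)} = -3$ ($Z{\left(x \right)} = -3 + 0 x = -3 + 0 = -3$)
$\frac{1}{Z{\left(-31 \right)} + 1042} - -157 = \frac{1}{-3 + 1042} - -157 = \frac{1}{1039} + 157 = \frac{163124}{1039}$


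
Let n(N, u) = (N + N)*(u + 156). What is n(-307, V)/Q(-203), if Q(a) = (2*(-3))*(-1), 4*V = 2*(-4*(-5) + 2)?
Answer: -51269/3 ≈ -17090.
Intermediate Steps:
V = 11 (V = (2*(-4*(-5) + 2))/4 = (2*(20 + 2))/4 = (2*22)/4 = (1/4)*44 = 11)
n(N, u) = 2*N*(156 + u) (n(N, u) = (2*N)*(156 + u) = 2*N*(156 + u))
Q(a) = 6 (Q(a) = -6*(-1) = 6)
n(-307, V)/Q(-203) = (2*(-307)*(156 + 11))/6 = (2*(-307)*167)*(1/6) = -102538*1/6 = -51269/3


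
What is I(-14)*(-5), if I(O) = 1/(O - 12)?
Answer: 5/26 ≈ 0.19231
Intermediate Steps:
I(O) = 1/(-12 + O)
I(-14)*(-5) = -5/(-12 - 14) = -5/(-26) = -1/26*(-5) = 5/26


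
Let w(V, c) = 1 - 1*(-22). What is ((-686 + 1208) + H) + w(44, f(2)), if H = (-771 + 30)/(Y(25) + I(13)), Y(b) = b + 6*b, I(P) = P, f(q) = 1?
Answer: 101719/188 ≈ 541.06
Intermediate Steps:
w(V, c) = 23 (w(V, c) = 1 + 22 = 23)
Y(b) = 7*b
H = -741/188 (H = (-771 + 30)/(7*25 + 13) = -741/(175 + 13) = -741/188 ≈ -3.9415)
((-686 + 1208) + H) + w(44, f(2)) = ((-686 + 1208) - 741/188) + 23 = (522 - 741/188) + 23 = 97395/188 + 23 = 101719/188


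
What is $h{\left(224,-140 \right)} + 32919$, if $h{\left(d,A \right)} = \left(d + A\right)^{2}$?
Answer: $39975$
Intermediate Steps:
$h{\left(d,A \right)} = \left(A + d\right)^{2}$
$h{\left(224,-140 \right)} + 32919 = \left(-140 + 224\right)^{2} + 32919 = 84^{2} + 32919 = 7056 + 32919 = 39975$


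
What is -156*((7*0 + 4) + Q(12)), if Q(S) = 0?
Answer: -624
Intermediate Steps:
-156*((7*0 + 4) + Q(12)) = -156*((7*0 + 4) + 0) = -156*((0 + 4) + 0) = -156*(4 + 0) = -156*4 = -624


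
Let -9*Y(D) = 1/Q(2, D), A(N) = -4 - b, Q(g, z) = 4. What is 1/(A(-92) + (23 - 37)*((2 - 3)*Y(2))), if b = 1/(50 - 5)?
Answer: -90/397 ≈ -0.22670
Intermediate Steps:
b = 1/45 ≈ 0.022222
A(N) = -181/45 (A(N) = -4 - 1*1/45 = -4 - 1/45 = -181/45)
Y(D) = -1/36 (Y(D) = -⅑/4 = -⅑*¼ = -1/36)
1/(A(-92) + (23 - 37)*((2 - 3)*Y(2))) = 1/(-181/45 + (23 - 37)*((2 - 3)*(-1/36))) = 1/(-181/45 - (-14)*(-1)/36) = 1/(-181/45 - 14*1/36) = 1/(-181/45 - 7/18) = 1/(-397/90) = -90/397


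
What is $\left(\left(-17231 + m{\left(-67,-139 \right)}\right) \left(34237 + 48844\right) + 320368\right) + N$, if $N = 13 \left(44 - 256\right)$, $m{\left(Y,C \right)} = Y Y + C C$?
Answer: $546907511$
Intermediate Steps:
$m{\left(Y,C \right)} = C^{2} + Y^{2}$ ($m{\left(Y,C \right)} = Y^{2} + C^{2} = C^{2} + Y^{2}$)
$N = -2756$ ($N = 13 \left(-212\right) = -2756$)
$\left(\left(-17231 + m{\left(-67,-139 \right)}\right) \left(34237 + 48844\right) + 320368\right) + N = \left(\left(-17231 + \left(\left(-139\right)^{2} + \left(-67\right)^{2}\right)\right) \left(34237 + 48844\right) + 320368\right) - 2756 = \left(\left(-17231 + \left(19321 + 4489\right)\right) 83081 + 320368\right) - 2756 = \left(\left(-17231 + 23810\right) 83081 + 320368\right) - 2756 = \left(6579 \cdot 83081 + 320368\right) - 2756 = \left(546589899 + 320368\right) - 2756 = 546910267 - 2756 = 546907511$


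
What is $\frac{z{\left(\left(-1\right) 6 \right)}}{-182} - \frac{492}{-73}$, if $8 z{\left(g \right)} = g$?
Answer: $\frac{358395}{53144} \approx 6.7439$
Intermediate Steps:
$z{\left(g \right)} = \frac{g}{8}$
$\frac{z{\left(\left(-1\right) 6 \right)}}{-182} - \frac{492}{-73} = \frac{\frac{1}{8} \left(\left(-1\right) 6\right)}{-182} - \frac{492}{-73} = \frac{1}{8} \left(-6\right) \left(- \frac{1}{182}\right) - - \frac{492}{73} = \left(- \frac{3}{4}\right) \left(- \frac{1}{182}\right) + \frac{492}{73} = \frac{3}{728} + \frac{492}{73} = \frac{358395}{53144}$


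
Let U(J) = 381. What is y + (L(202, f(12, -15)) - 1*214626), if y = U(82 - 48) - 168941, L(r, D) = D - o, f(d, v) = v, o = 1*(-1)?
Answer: -383200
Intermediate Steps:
o = -1
L(r, D) = 1 + D (L(r, D) = D - 1*(-1) = D + 1 = 1 + D)
y = -168560 (y = 381 - 168941 = -168560)
y + (L(202, f(12, -15)) - 1*214626) = -168560 + ((1 - 15) - 1*214626) = -168560 + (-14 - 214626) = -168560 - 214640 = -383200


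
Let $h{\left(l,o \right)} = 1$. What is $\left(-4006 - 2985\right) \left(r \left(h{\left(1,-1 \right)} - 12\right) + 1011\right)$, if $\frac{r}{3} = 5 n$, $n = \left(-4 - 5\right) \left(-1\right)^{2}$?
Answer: $-17449536$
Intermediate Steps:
$n = -9$ ($n = \left(-9\right) 1 = -9$)
$r = -135$ ($r = 3 \cdot 5 \left(-9\right) = 3 \left(-45\right) = -135$)
$\left(-4006 - 2985\right) \left(r \left(h{\left(1,-1 \right)} - 12\right) + 1011\right) = \left(-4006 - 2985\right) \left(- 135 \left(1 - 12\right) + 1011\right) = - 6991 \left(\left(-135\right) \left(-11\right) + 1011\right) = - 6991 \left(1485 + 1011\right) = \left(-6991\right) 2496 = -17449536$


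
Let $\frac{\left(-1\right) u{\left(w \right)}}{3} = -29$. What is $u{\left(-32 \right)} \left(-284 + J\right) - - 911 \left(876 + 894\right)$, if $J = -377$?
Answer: $1554963$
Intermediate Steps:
$u{\left(w \right)} = 87$ ($u{\left(w \right)} = \left(-3\right) \left(-29\right) = 87$)
$u{\left(-32 \right)} \left(-284 + J\right) - - 911 \left(876 + 894\right) = 87 \left(-284 - 377\right) - - 911 \left(876 + 894\right) = 87 \left(-661\right) - \left(-911\right) 1770 = -57507 - -1612470 = -57507 + 1612470 = 1554963$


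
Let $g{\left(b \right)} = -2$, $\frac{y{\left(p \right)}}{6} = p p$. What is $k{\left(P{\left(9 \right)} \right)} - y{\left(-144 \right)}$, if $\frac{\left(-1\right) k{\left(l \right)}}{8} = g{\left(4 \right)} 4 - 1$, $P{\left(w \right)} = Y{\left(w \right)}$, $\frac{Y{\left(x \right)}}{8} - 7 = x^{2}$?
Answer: $-124344$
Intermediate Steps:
$y{\left(p \right)} = 6 p^{2}$ ($y{\left(p \right)} = 6 p p = 6 p^{2}$)
$Y{\left(x \right)} = 56 + 8 x^{2}$
$P{\left(w \right)} = 56 + 8 w^{2}$
$k{\left(l \right)} = 72$ ($k{\left(l \right)} = - 8 \left(\left(-2\right) 4 - 1\right) = - 8 \left(-8 - 1\right) = \left(-8\right) \left(-9\right) = 72$)
$k{\left(P{\left(9 \right)} \right)} - y{\left(-144 \right)} = 72 - 6 \left(-144\right)^{2} = 72 - 6 \cdot 20736 = 72 - 124416 = -124344$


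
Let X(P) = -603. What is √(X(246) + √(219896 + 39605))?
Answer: √(-603 + √259501) ≈ 9.6741*I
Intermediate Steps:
√(X(246) + √(219896 + 39605)) = √(-603 + √(219896 + 39605)) = √(-603 + √259501)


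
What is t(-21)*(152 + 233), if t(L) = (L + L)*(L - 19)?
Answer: 646800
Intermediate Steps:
t(L) = 2*L*(-19 + L) (t(L) = (2*L)*(-19 + L) = 2*L*(-19 + L))
t(-21)*(152 + 233) = (2*(-21)*(-19 - 21))*(152 + 233) = (2*(-21)*(-40))*385 = 1680*385 = 646800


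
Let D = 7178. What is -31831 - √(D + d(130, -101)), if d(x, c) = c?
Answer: -31831 - √7077 ≈ -31915.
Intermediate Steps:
-31831 - √(D + d(130, -101)) = -31831 - √(7178 - 101) = -31831 - √7077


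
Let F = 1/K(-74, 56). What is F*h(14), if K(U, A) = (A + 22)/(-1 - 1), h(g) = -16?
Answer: 16/39 ≈ 0.41026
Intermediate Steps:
K(U, A) = -11 - A/2 (K(U, A) = (22 + A)/(-2) = (22 + A)*(-½) = -11 - A/2)
F = -1/39 (F = 1/(-11 - ½*56) = 1/(-11 - 28) = 1/(-39) = -1/39 ≈ -0.025641)
F*h(14) = -1/39*(-16) = 16/39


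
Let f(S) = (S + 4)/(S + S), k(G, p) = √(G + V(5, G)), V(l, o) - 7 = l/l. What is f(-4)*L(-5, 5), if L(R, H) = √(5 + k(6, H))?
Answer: 0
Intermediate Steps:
V(l, o) = 8 (V(l, o) = 7 + l/l = 7 + 1 = 8)
k(G, p) = √(8 + G) (k(G, p) = √(G + 8) = √(8 + G))
f(S) = (4 + S)/(2*S) (f(S) = (4 + S)/((2*S)) = (4 + S)*(1/(2*S)) = (4 + S)/(2*S))
L(R, H) = √(5 + √14) (L(R, H) = √(5 + √(8 + 6)) = √(5 + √14))
f(-4)*L(-5, 5) = ((½)*(4 - 4)/(-4))*√(5 + √14) = ((½)*(-¼)*0)*√(5 + √14) = 0*√(5 + √14) = 0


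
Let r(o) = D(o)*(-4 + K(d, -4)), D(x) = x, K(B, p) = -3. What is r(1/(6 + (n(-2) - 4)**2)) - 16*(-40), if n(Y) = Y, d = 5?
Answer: 3839/6 ≈ 639.83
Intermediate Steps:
r(o) = -7*o (r(o) = o*(-4 - 3) = o*(-7) = -7*o)
r(1/(6 + (n(-2) - 4)**2)) - 16*(-40) = -7/(6 + (-2 - 4)**2) - 16*(-40) = -7/(6 + (-6)**2) + 640 = -7/(6 + 36) + 640 = -7/42 + 640 = -7*1/42 + 640 = -1/6 + 640 = 3839/6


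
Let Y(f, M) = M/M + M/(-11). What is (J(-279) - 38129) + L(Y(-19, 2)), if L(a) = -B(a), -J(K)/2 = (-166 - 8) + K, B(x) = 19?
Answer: -37242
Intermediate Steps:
J(K) = 348 - 2*K (J(K) = -2*((-166 - 8) + K) = -2*(-174 + K) = 348 - 2*K)
Y(f, M) = 1 - M/11 (Y(f, M) = 1 + M*(-1/11) = 1 - M/11)
L(a) = -19 (L(a) = -1*19 = -19)
(J(-279) - 38129) + L(Y(-19, 2)) = ((348 - 2*(-279)) - 38129) - 19 = ((348 + 558) - 38129) - 19 = (906 - 38129) - 19 = -37223 - 19 = -37242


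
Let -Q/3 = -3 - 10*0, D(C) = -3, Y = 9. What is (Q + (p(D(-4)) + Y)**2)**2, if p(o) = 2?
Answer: 16900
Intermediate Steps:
Q = 9 (Q = -3*(-3 - 10*0) = -3*(-3 + 0) = -3*(-3) = 9)
(Q + (p(D(-4)) + Y)**2)**2 = (9 + (2 + 9)**2)**2 = (9 + 11**2)**2 = (9 + 121)**2 = 130**2 = 16900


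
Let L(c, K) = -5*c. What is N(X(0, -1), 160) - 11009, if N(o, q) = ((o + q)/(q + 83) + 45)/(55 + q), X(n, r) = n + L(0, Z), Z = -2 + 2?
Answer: -115030822/10449 ≈ -11009.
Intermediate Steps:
Z = 0
X(n, r) = n (X(n, r) = n - 5*0 = n + 0 = n)
N(o, q) = (45 + (o + q)/(83 + q))/(55 + q) (N(o, q) = ((o + q)/(83 + q) + 45)/(55 + q) = (45 + (o + q)/(83 + q))/(55 + q))
N(X(0, -1), 160) - 11009 = (3735 + 0 + 46*160)/(4565 + 160**2 + 138*160) - 11009 = (3735 + 0 + 7360)/(4565 + 25600 + 22080) - 11009 = 11095/52245 - 11009 = (1/52245)*11095 - 11009 = 2219/10449 - 11009 = -115030822/10449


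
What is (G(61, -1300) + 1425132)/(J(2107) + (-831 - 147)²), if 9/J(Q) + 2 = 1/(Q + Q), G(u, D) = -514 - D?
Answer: 667567277/447791819 ≈ 1.4908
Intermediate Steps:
J(Q) = 9/(-2 + 1/(2*Q)) (J(Q) = 9/(-2 + 1/(Q + Q)) = 9/(-2 + 1/(2*Q)))
(G(61, -1300) + 1425132)/(J(2107) + (-831 - 147)²) = ((-514 - 1*(-1300)) + 1425132)/(-18*2107/(-1 + 4*2107) + (-831 - 147)²) = ((-514 + 1300) + 1425132)/(-18*2107/(-1 + 8428) + (-978)²) = (786 + 1425132)/(-18*2107/8427 + 956484) = 1425918/(-18*2107*1/8427 + 956484) = 1425918/(-12642/2809 + 956484) = 1425918/(2686750914/2809) = 1425918*(2809/2686750914) = 667567277/447791819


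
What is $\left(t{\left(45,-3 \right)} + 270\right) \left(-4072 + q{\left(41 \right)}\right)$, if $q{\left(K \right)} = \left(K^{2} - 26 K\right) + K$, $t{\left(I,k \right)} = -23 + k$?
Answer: $-833504$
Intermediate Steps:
$q{\left(K \right)} = K^{2} - 25 K$
$\left(t{\left(45,-3 \right)} + 270\right) \left(-4072 + q{\left(41 \right)}\right) = \left(\left(-23 - 3\right) + 270\right) \left(-4072 + 41 \left(-25 + 41\right)\right) = \left(-26 + 270\right) \left(-4072 + 41 \cdot 16\right) = 244 \left(-4072 + 656\right) = 244 \left(-3416\right) = -833504$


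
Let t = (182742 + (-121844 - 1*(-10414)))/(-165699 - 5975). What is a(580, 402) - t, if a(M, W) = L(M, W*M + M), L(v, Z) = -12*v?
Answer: -597389864/85837 ≈ -6959.6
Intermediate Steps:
t = -35656/85837 (t = (182742 + (-121844 + 10414))/(-171674) = (182742 - 111430)*(-1/171674) = 71312*(-1/171674) = -35656/85837 ≈ -0.41539)
a(M, W) = -12*M
a(580, 402) - t = -12*580 - 1*(-35656/85837) = -6960 + 35656/85837 = -597389864/85837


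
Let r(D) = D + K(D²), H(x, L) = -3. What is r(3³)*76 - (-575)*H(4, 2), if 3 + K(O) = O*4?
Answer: 221715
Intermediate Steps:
K(O) = -3 + 4*O (K(O) = -3 + O*4 = -3 + 4*O)
r(D) = -3 + D + 4*D² (r(D) = D + (-3 + 4*D²) = -3 + D + 4*D²)
r(3³)*76 - (-575)*H(4, 2) = (-3 + 3³ + 4*(3³)²)*76 - (-575)*(-3) = (-3 + 27 + 4*27²)*76 - 1*1725 = (-3 + 27 + 4*729)*76 - 1725 = (-3 + 27 + 2916)*76 - 1725 = 2940*76 - 1725 = 223440 - 1725 = 221715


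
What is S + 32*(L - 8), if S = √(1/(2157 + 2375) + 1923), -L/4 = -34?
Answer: 4096 + √9874136921/2266 ≈ 4139.9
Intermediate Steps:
L = 136 (L = -4*(-34) = 136)
S = √9874136921/2266 (S = √(1/4532 + 1923) = √(8715037/4532) = √9874136921/2266 ≈ 43.852)
S + 32*(L - 8) = √9874136921/2266 + 32*(136 - 8) = √9874136921/2266 + 32*128 = √9874136921/2266 + 4096 = 4096 + √9874136921/2266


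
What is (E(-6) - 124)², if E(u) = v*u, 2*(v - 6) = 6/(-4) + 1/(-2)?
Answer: 23716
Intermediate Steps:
v = 5 (v = 6 + (6/(-4) + 1/(-2))/2 = 6 + (6*(-¼) + 1*(-½))/2 = 6 + (-3/2 - ½)/2 = 6 + (½)*(-2) = 6 - 1 = 5)
E(u) = 5*u
(E(-6) - 124)² = (5*(-6) - 124)² = (-30 - 124)² = (-154)² = 23716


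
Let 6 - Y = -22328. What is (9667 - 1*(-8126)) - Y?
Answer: -4541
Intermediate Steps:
Y = 22334 (Y = 6 - 1*(-22328) = 6 + 22328 = 22334)
(9667 - 1*(-8126)) - Y = (9667 - 1*(-8126)) - 1*22334 = (9667 + 8126) - 22334 = 17793 - 22334 = -4541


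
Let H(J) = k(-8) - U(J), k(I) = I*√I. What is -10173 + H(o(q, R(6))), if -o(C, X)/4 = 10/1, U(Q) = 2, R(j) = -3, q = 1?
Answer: -10175 - 16*I*√2 ≈ -10175.0 - 22.627*I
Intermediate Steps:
k(I) = I^(3/2)
o(C, X) = -40 (o(C, X) = -40/1 = -40)
H(J) = -2 - 16*I*√2 (H(J) = (-8)^(3/2) - 1*2 = -16*I*√2 - 2 = -2 - 16*I*√2)
-10173 + H(o(q, R(6))) = -10173 + (-2 - 16*I*√2) = -10175 - 16*I*√2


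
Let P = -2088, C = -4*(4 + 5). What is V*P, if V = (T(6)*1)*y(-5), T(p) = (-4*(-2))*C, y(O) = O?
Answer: -3006720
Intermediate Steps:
C = -36 (C = -4*9 = -36)
T(p) = -288 (T(p) = -4*(-2)*(-36) = 8*(-36) = -288)
V = 1440 (V = -288*1*(-5) = -288*(-5) = 1440)
V*P = 1440*(-2088) = -3006720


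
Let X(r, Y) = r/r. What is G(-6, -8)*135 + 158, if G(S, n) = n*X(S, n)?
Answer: -922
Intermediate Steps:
X(r, Y) = 1
G(S, n) = n (G(S, n) = n*1 = n)
G(-6, -8)*135 + 158 = -8*135 + 158 = -1080 + 158 = -922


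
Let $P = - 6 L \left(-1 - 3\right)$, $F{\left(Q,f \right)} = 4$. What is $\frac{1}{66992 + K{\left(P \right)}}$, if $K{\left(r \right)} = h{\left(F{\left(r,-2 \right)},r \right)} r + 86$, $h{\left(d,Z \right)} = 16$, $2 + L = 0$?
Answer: $\frac{1}{66310} \approx 1.5081 \cdot 10^{-5}$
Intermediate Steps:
$L = -2$ ($L = -2 + 0 = -2$)
$P = -48$ ($P = \left(-6\right) \left(-2\right) \left(-1 - 3\right) = 12 \left(-4\right) = -48$)
$K{\left(r \right)} = 86 + 16 r$ ($K{\left(r \right)} = 16 r + 86 = 86 + 16 r$)
$\frac{1}{66992 + K{\left(P \right)}} = \frac{1}{66992 + \left(86 + 16 \left(-48\right)\right)} = \frac{1}{66992 + \left(86 - 768\right)} = \frac{1}{66992 - 682} = \frac{1}{66310}$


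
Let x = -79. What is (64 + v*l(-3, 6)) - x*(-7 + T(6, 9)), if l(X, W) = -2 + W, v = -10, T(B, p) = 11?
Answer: 340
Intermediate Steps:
(64 + v*l(-3, 6)) - x*(-7 + T(6, 9)) = (64 - 10*(-2 + 6)) - (-79)*(-7 + 11) = (64 - 10*4) - (-79)*4 = (64 - 40) - 1*(-316) = 24 + 316 = 340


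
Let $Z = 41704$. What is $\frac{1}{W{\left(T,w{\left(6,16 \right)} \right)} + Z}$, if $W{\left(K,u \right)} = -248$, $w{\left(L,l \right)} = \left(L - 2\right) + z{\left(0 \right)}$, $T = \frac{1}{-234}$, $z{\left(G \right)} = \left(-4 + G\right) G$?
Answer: $\frac{1}{41456} \approx 2.4122 \cdot 10^{-5}$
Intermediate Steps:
$z{\left(G \right)} = G \left(-4 + G\right)$
$T = - \frac{1}{234} \approx -0.0042735$
$w{\left(L,l \right)} = -2 + L$ ($w{\left(L,l \right)} = \left(L - 2\right) + 0 \left(-4 + 0\right) = \left(-2 + L\right) + 0 \left(-4\right) = \left(-2 + L\right) + 0 = -2 + L$)
$\frac{1}{W{\left(T,w{\left(6,16 \right)} \right)} + Z} = \frac{1}{-248 + 41704} = \frac{1}{41456}$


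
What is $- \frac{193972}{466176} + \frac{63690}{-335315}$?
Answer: $- \frac{4736623531}{7815790272} \approx -0.60603$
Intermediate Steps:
$- \frac{193972}{466176} + \frac{63690}{-335315} = \left(-193972\right) \frac{1}{466176} + 63690 \left(- \frac{1}{335315}\right) = - \frac{48493}{116544} - \frac{12738}{67063} = - \frac{4736623531}{7815790272}$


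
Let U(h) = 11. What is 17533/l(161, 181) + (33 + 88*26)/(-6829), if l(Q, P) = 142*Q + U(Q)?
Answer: 748816/1755053 ≈ 0.42666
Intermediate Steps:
l(Q, P) = 11 + 142*Q (l(Q, P) = 142*Q + 11 = 11 + 142*Q)
17533/l(161, 181) + (33 + 88*26)/(-6829) = 17533/(11 + 142*161) + (33 + 88*26)/(-6829) = 17533/(11 + 22862) + (33 + 2288)*(-1/6829) = 17533/22873 + 2321*(-1/6829) = 17533*(1/22873) - 2321/6829 = 197/257 - 2321/6829 = 748816/1755053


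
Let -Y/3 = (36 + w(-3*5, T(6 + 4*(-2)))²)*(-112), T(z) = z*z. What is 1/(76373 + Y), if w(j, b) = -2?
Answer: 1/89813 ≈ 1.1134e-5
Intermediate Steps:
T(z) = z²
Y = 13440 (Y = -3*(36 + (-2)²)*(-112) = -3*(36 + 4)*(-112) = -120*(-112) = -3*(-4480) = 13440)
1/(76373 + Y) = 1/(76373 + 13440) = 1/89813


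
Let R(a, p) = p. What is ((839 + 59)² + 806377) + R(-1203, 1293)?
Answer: 1614074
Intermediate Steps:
((839 + 59)² + 806377) + R(-1203, 1293) = ((839 + 59)² + 806377) + 1293 = (898² + 806377) + 1293 = (806404 + 806377) + 1293 = 1612781 + 1293 = 1614074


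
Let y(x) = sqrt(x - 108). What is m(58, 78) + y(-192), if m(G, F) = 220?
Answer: 220 + 10*I*sqrt(3) ≈ 220.0 + 17.32*I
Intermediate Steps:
y(x) = sqrt(-108 + x)
m(58, 78) + y(-192) = 220 + sqrt(-108 - 192) = 220 + sqrt(-300) = 220 + 10*I*sqrt(3)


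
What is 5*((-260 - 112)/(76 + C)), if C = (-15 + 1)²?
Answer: -465/68 ≈ -6.8382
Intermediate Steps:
C = 196 (C = (-14)² = 196)
5*((-260 - 112)/(76 + C)) = 5*((-260 - 112)/(76 + 196)) = 5*(-372/272) = 5*(-372*1/272) = 5*(-93/68) = -465/68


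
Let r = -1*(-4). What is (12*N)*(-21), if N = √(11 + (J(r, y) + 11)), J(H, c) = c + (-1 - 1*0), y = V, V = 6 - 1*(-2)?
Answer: -252*√29 ≈ -1357.1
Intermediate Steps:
V = 8 (V = 6 + 2 = 8)
y = 8
r = 4
J(H, c) = -1 + c (J(H, c) = c + (-1 + 0) = c - 1 = -1 + c)
N = √29 (N = √(11 + ((-1 + 8) + 11)) = √(11 + (7 + 11)) = √(11 + 18) = √29 ≈ 5.3852)
(12*N)*(-21) = (12*√29)*(-21) = -252*√29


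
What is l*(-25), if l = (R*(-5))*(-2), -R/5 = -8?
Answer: -10000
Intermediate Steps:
R = 40 (R = -5*(-8) = 40)
l = 400 (l = (40*(-5))*(-2) = -200*(-2) = 400)
l*(-25) = 400*(-25) = -10000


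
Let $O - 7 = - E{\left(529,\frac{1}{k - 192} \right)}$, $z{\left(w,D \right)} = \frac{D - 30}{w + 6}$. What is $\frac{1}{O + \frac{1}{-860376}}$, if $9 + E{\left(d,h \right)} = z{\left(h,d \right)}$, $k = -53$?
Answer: $- \frac{1263892344}{84962991845} \approx -0.014876$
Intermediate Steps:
$z{\left(w,D \right)} = \frac{-30 + D}{6 + w}$
$E{\left(d,h \right)} = -9 + \frac{-30 + d}{6 + h}$
$O = - \frac{98751}{1469}$ ($O = 7 - \frac{-84 + 529 - \frac{9}{-53 - 192}}{6 + \frac{1}{-53 - 192}} = 7 - \frac{-84 + 529 - \frac{9}{-245}}{6 + \frac{1}{-245}} = 7 - \frac{-84 + 529 - - \frac{9}{245}}{6 - \frac{1}{245}} = 7 - \frac{-84 + 529 + \frac{9}{245}}{\frac{1469}{245}} = 7 - \frac{245}{1469} \cdot \frac{109034}{245} = 7 - \frac{109034}{1469} = - \frac{98751}{1469} \approx -67.223$)
$\frac{1}{O + \frac{1}{-860376}} = \frac{1}{- \frac{98751}{1469} + \frac{1}{-860376}} = \frac{1}{- \frac{98751}{1469} - \frac{1}{860376}} = \frac{1}{- \frac{84962991845}{1263892344}} = - \frac{1263892344}{84962991845}$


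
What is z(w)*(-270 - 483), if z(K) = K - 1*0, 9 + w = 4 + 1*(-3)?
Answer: 6024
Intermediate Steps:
w = -8 (w = -9 + (4 + 1*(-3)) = -9 + (4 - 3) = -9 + 1 = -8)
z(K) = K (z(K) = K + 0 = K)
z(w)*(-270 - 483) = -8*(-270 - 483) = -8*(-753) = 6024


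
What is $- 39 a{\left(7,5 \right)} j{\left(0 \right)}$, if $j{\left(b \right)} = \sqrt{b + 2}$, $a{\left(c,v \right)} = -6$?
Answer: $234 \sqrt{2} \approx 330.93$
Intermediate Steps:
$j{\left(b \right)} = \sqrt{2 + b}$
$- 39 a{\left(7,5 \right)} j{\left(0 \right)} = \left(-39\right) \left(-6\right) \sqrt{2 + 0} = 234 \sqrt{2}$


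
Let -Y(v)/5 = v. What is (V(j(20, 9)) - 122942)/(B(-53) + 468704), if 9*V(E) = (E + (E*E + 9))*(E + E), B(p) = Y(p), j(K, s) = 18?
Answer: -121538/468969 ≈ -0.25916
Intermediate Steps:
Y(v) = -5*v
B(p) = -5*p
V(E) = 2*E*(9 + E + E**2)/9 (V(E) = ((E + (E*E + 9))*(E + E))/9 = ((E + (E**2 + 9))*(2*E))/9 = ((E + (9 + E**2))*(2*E))/9 = ((9 + E + E**2)*(2*E))/9 = (2*E*(9 + E + E**2))/9 = 2*E*(9 + E + E**2)/9)
(V(j(20, 9)) - 122942)/(B(-53) + 468704) = ((2/9)*18*(9 + 18 + 18**2) - 122942)/(-5*(-53) + 468704) = ((2/9)*18*(9 + 18 + 324) - 122942)/(265 + 468704) = ((2/9)*18*351 - 122942)/468969 = (1404 - 122942)*(1/468969) = -121538*1/468969 = -121538/468969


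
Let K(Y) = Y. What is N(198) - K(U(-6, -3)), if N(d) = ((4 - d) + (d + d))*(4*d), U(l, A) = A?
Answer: 159987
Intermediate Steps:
N(d) = 4*d*(4 + d) (N(d) = ((4 - d) + 2*d)*(4*d) = (4 + d)*(4*d) = 4*d*(4 + d))
N(198) - K(U(-6, -3)) = 4*198*(4 + 198) - 1*(-3) = 4*198*202 + 3 = 159984 + 3 = 159987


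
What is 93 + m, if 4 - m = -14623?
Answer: 14720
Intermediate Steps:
m = 14627 (m = 4 - 1*(-14623) = 4 + 14623 = 14627)
93 + m = 93 + 14627 = 14720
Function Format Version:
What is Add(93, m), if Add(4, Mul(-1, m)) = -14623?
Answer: 14720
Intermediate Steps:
m = 14627 (m = Add(4, Mul(-1, -14623)) = Add(4, 14623) = 14627)
Add(93, m) = Add(93, 14627) = 14720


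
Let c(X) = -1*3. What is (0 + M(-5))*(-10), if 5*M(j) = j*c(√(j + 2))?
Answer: -30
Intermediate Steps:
c(X) = -3
M(j) = -3*j/5 (M(j) = (j*(-3))/5 = (-3*j)/5 = -3*j/5)
(0 + M(-5))*(-10) = (0 - ⅗*(-5))*(-10) = (0 + 3)*(-10) = 3*(-10) = -30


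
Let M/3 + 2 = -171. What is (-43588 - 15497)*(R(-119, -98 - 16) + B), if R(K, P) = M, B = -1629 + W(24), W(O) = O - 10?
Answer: 126087390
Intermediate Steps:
M = -519 (M = -6 + 3*(-171) = -6 - 513 = -519)
W(O) = -10 + O
B = -1615 (B = -1629 + (-10 + 24) = -1629 + 14 = -1615)
R(K, P) = -519
(-43588 - 15497)*(R(-119, -98 - 16) + B) = (-43588 - 15497)*(-519 - 1615) = -59085*(-2134) = 126087390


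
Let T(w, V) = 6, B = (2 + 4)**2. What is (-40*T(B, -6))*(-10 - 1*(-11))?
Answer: -240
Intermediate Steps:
B = 36 (B = 6**2 = 36)
(-40*T(B, -6))*(-10 - 1*(-11)) = (-40*6)*(-10 - 1*(-11)) = -240*(-10 + 11) = -240*1 = -240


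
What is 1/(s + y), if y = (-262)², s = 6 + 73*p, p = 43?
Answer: 1/71789 ≈ 1.3930e-5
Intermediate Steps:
s = 3145 (s = 6 + 73*43 = 6 + 3139 = 3145)
y = 68644
1/(s + y) = 1/(3145 + 68644) = 1/71789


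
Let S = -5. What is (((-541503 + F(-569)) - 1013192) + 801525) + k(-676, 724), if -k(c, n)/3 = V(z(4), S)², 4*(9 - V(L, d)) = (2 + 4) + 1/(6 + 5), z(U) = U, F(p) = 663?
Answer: -1457178275/1936 ≈ -7.5268e+5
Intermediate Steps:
V(L, d) = 329/44 (V(L, d) = 9 - ((2 + 4) + 1/(6 + 5))/4 = 9 - (6 + 1/11)/4 = 9 - ¼*67/11 = 9 - 67/44 = 329/44)
k(c, n) = -324723/1936 (k(c, n) = -3*(329/44)² = -3*108241/1936 = -324723/1936)
(((-541503 + F(-569)) - 1013192) + 801525) + k(-676, 724) = (((-541503 + 663) - 1013192) + 801525) - 324723/1936 = ((-540840 - 1013192) + 801525) - 324723/1936 = (-1554032 + 801525) - 324723/1936 = -752507 - 324723/1936 = -1457178275/1936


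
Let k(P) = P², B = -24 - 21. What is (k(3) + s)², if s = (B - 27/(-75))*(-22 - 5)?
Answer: 921547449/625 ≈ 1.4745e+6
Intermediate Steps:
B = -45
s = 30132/25 (s = (-45 - 27/(-75))*(-22 - 5) = (-45 - 27*(-1/75))*(-27) = (-45 + 9/25)*(-27) = -1116/25*(-27) = 30132/25 ≈ 1205.3)
(k(3) + s)² = (3² + 30132/25)² = (9 + 30132/25)² = (30357/25)² = 921547449/625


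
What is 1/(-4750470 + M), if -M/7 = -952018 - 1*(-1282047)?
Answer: -1/7060673 ≈ -1.4163e-7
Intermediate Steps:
M = -2310203 (M = -7*(-952018 - 1*(-1282047)) = -7*(-952018 + 1282047) = -7*330029 = -2310203)
1/(-4750470 + M) = 1/(-4750470 - 2310203) = 1/(-7060673) = -1/7060673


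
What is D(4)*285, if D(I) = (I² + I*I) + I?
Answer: 10260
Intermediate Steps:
D(I) = I + 2*I² (D(I) = (I² + I²) + I = 2*I² + I = I + 2*I²)
D(4)*285 = (4*(1 + 2*4))*285 = (4*(1 + 8))*285 = (4*9)*285 = 36*285 = 10260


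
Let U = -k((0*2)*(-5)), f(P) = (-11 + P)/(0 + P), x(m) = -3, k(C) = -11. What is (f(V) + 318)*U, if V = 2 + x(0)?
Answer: 3630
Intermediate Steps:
V = -1 (V = 2 - 3 = -1)
f(P) = (-11 + P)/P
U = 11 (U = -1*(-11) = 11)
(f(V) + 318)*U = ((-11 - 1)/(-1) + 318)*11 = (-1*(-12) + 318)*11 = (12 + 318)*11 = 330*11 = 3630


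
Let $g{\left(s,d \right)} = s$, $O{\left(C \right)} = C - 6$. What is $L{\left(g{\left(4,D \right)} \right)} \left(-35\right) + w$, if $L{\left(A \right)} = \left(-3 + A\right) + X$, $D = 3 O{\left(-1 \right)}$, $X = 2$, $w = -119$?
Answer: $-224$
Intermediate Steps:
$O{\left(C \right)} = -6 + C$ ($O{\left(C \right)} = C - 6 = -6 + C$)
$D = -21$ ($D = 3 \left(-6 - 1\right) = 3 \left(-7\right) = -21$)
$L{\left(A \right)} = -1 + A$ ($L{\left(A \right)} = \left(-3 + A\right) + 2 = -1 + A$)
$L{\left(g{\left(4,D \right)} \right)} \left(-35\right) + w = \left(-1 + 4\right) \left(-35\right) - 119 = 3 \left(-35\right) - 119 = -105 - 119 = -224$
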